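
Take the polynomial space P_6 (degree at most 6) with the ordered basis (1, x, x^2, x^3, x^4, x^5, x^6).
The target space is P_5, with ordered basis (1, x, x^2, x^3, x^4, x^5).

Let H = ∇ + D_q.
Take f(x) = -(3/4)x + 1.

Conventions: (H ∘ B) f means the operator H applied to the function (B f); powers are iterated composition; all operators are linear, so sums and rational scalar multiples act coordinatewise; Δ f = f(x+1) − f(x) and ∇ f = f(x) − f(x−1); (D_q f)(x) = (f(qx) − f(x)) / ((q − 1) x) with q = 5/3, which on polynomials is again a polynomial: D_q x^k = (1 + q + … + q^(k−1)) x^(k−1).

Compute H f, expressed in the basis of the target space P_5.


the result is g(x) = -3/2

∇ f = -3/4
D_q f = -3/4
(∇ + D_q) f = -3/2


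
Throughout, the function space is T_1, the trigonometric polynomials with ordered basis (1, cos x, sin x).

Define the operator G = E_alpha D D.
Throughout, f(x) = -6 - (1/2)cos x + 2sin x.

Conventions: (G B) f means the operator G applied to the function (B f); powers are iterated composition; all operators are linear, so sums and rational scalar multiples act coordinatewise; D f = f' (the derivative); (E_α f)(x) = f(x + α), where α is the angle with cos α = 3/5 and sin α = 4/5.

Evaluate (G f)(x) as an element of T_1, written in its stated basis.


D f = 2cos x + (1/2)sin x
D D f = (1/2)cos x - 2sin x
E_alpha D D f = -(13/10)cos x - (8/5)sin x

the image equals g(x) = -(13/10)cos x - (8/5)sin x


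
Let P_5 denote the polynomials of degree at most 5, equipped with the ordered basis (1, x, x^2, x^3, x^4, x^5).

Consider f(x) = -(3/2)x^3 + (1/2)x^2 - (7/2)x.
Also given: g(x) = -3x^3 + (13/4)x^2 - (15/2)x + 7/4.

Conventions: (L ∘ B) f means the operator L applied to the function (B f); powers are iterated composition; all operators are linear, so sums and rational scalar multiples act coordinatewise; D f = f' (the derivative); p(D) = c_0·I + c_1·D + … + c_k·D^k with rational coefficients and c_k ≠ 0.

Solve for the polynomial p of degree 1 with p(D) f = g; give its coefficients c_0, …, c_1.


p(D) = 2·I − (1/2)·D, i.e. c_0 = 2, c_1 = -1/2

D^0 f = -(3/2)x^3 + (1/2)x^2 - (7/2)x
D^1 f = -(9/2)x^2 + x - 7/2
matching coefficients of g against c_0 f + c_1 Df + … from the top degree down determines the c_i
solution: c_0 = 2, c_1 = -1/2


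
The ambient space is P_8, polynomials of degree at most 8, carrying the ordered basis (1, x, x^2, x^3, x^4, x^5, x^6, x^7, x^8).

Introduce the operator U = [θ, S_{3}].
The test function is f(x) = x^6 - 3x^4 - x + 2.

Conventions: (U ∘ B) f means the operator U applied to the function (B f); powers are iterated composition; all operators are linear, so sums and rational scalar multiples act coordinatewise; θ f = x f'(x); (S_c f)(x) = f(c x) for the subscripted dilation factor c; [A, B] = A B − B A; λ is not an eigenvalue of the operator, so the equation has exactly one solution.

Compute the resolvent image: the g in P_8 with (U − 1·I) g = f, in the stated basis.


the image equals g(x) = -x^6 + 3x^4 + x - 2

write g with unknown coordinates in the stated basis and equate coefficients in (U − 1·I) g = f
solving from the highest basis element down gives g = -x^6 + 3x^4 + x - 2
check: U g = 0
so U g − 1·g = x^6 - 3x^4 - x + 2 = f ✓


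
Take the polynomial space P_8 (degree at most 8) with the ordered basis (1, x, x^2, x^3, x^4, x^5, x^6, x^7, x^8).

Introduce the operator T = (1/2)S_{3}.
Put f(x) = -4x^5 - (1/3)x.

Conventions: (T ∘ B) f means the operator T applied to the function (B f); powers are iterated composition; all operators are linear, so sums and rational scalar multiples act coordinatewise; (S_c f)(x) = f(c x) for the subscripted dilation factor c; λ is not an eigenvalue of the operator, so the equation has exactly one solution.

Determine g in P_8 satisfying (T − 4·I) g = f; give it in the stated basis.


write g with unknown coordinates in the stated basis and equate coefficients in (T − 4·I) g = f
solving from the highest basis element down gives g = -(8/235)x^5 + (2/15)x
check: T g = -(972/235)x^5 + (1/5)x
so T g − 4·g = -4x^5 - (1/3)x = f ✓

the image equals g(x) = -(8/235)x^5 + (2/15)x


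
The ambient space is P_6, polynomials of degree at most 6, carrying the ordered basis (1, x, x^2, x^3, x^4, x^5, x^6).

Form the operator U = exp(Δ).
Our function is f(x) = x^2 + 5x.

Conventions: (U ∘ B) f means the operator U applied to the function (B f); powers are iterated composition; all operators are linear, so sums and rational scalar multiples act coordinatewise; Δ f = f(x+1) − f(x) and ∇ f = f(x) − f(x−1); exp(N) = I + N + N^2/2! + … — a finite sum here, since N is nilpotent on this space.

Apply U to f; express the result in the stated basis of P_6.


the image equals g(x) = x^2 + 7x + 7

order-1 term: 2x + 6
order-2 term: 1
the series for exp(Δ) f terminates at order 2
exp(Δ) f = x^2 + 7x + 7


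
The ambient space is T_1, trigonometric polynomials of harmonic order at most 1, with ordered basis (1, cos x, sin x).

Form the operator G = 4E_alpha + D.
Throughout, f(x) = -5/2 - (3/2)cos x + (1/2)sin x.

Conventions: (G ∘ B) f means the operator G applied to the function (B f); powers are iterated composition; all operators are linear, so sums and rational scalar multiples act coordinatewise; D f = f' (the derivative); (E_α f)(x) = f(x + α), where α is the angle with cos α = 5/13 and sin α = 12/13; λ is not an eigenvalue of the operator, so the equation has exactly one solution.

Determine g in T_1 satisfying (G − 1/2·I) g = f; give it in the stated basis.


write g with unknown coordinates in the stated basis and equate coefficients in (G − 1/2·I) g = f
solving from the highest basis element down gives g = -5/7 - (203/1201)cos x - (339/1201)sin x
check: G g = -20/7 - (1903/1201)cos x + (431/1201)sin x
so G g − 1/2·g = -5/2 - (3/2)cos x + (1/2)sin x = f ✓

the result is g(x) = -5/7 - (203/1201)cos x - (339/1201)sin x


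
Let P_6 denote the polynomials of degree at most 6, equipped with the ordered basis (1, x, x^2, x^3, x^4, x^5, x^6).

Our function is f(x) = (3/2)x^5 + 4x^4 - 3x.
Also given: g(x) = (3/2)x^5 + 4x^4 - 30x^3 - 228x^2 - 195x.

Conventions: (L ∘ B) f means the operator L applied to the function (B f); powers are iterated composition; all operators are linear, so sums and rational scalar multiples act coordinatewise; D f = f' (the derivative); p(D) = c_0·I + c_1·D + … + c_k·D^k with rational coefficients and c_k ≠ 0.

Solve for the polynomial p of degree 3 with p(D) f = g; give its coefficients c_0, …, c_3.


D^0 f = (3/2)x^5 + 4x^4 - 3x
D^1 f = (15/2)x^4 + 16x^3 - 3
D^2 f = 30x^3 + 48x^2
D^3 f = 90x^2 + 96x
matching coefficients of g against c_0 f + c_1 Df + … from the top degree down determines the c_i
solution: c_0 = 1, c_1 = 0, c_2 = -1, c_3 = -2

p(D) = I − D^2 − 2·D^3, i.e. c_0 = 1, c_1 = 0, c_2 = -1, c_3 = -2


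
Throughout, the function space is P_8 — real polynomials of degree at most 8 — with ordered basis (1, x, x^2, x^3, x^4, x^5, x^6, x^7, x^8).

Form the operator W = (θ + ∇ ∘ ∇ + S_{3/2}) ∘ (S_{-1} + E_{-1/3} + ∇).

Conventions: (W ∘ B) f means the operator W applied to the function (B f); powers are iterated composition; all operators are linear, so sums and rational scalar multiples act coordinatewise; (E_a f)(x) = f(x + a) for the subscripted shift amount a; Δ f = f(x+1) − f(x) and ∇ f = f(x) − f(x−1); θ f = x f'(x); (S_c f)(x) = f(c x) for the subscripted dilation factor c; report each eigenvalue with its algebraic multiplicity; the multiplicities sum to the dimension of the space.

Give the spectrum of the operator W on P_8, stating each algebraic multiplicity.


λ = 0 (multiplicity 4), λ = 2 (multiplicity 1), λ = 17/2 (multiplicity 1), λ = 145/8 (multiplicity 1), λ = 1113/32 (multiplicity 1), λ = 8609/128 (multiplicity 1)

image of 1: 2
image of x: 2/3
image of x^2: (17/2)x^2 + (10/3)x + 28/9
image of x^3: (17/2)x^2 - (20/3)x + 134/27
image of x^4: (145/8)x^4 + 17x^3 + (4/3)x^2 - (604/27)x + 28/81
image of x^5: (725/24)x^4 - (170/3)x^3 + (2185/27)x^2 - (11800/81)x + 29222/243
image of x^6: (1113/32)x^6 + (403/8)x^5 - (365/6)x^4 - (335/9)x^3 - (1160/27)x^2 + (30010/81)x - 239732/729
image of x^7: (2597/32)x^6 - (2821/12)x^5 + (96215/216)x^4 - (31150/27)x^3 + (420119/162)x^2 - (2318540/729)x + 3436694/2187
image of x^8: (8609/128)x^8 + (3083/24)x^7 - (1925/6)x^6 + (12481/54)x^5 - (43190/81)x^4 + (297598/81)x^3 - (6778744/729)x^2 + (23110792/2187)x - 30733892/6561
the matrix is upper triangular; its diagonal is (2, 0, 17/2, 0, 145/8, 0, 1113/32, 0, 8609/128)
for a triangular matrix the eigenvalues are the diagonal entries, with algebraic multiplicity their repetition count


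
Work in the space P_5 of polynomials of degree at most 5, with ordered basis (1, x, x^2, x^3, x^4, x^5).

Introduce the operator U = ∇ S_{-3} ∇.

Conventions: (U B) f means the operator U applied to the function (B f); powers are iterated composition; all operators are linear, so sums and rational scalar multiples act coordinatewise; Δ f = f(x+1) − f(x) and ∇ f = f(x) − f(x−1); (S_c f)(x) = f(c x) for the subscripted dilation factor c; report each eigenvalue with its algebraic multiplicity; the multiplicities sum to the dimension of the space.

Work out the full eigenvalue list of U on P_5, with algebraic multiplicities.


λ = 0 (multiplicity 6)

image of 1: 0
image of x: 0
image of x^2: -6
image of x^3: 54x - 18
image of x^4: -324x^2 + 216x - 66
image of x^5: 1620x^3 - 1620x^2 + 990x - 210
the matrix is upper triangular; its diagonal is (0, 0, 0, 0, 0, 0)
for a triangular matrix the eigenvalues are the diagonal entries, with algebraic multiplicity their repetition count


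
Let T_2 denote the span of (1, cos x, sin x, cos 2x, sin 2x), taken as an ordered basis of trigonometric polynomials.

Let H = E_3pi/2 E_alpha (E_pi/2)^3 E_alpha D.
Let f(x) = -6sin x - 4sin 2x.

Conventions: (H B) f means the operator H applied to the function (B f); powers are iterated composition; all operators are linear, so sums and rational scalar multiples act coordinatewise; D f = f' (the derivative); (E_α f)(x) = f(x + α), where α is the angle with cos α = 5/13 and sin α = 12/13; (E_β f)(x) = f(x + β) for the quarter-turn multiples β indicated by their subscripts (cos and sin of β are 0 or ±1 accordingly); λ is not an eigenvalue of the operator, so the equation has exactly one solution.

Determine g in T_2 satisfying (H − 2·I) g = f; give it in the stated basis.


the result is g(x) = (714/365)cos x + (1308/365)sin x - 239cos 2x + sin 2x

write g with unknown coordinates in the stated basis and equate coefficients in (H − 2·I) g = f
solving from the highest basis element down gives g = (714/365)cos x + (1308/365)sin x - 239cos 2x + sin 2x
check: H g = (1428/365)cos x + (426/365)sin x - 478cos 2x - 2sin 2x
so H g − 2·g = -6sin x - 4sin 2x = f ✓


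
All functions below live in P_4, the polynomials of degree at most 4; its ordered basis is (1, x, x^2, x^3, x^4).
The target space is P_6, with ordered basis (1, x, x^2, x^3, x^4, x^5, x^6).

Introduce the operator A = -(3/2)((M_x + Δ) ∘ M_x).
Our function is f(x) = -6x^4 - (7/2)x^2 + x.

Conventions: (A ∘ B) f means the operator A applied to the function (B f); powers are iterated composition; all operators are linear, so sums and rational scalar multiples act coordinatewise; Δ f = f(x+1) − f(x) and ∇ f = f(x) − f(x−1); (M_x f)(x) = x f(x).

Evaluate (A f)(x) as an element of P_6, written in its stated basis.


M_x f = -6x^5 - (7/2)x^3 + x^2
M_x M_x f = -6x^6 - (7/2)x^4 + x^3
Δ M_x f = -30x^4 - 60x^3 - (141/2)x^2 - (77/2)x - 17/2
(M_x + Δ) M_x f = -6x^6 - (67/2)x^4 - 59x^3 - (141/2)x^2 - (77/2)x - 17/2
(-(3/2)((M_x + Δ) ∘ M_x)) f = 9x^6 + (201/4)x^4 + (177/2)x^3 + (423/4)x^2 + (231/4)x + 51/4

the image equals g(x) = 9x^6 + (201/4)x^4 + (177/2)x^3 + (423/4)x^2 + (231/4)x + 51/4


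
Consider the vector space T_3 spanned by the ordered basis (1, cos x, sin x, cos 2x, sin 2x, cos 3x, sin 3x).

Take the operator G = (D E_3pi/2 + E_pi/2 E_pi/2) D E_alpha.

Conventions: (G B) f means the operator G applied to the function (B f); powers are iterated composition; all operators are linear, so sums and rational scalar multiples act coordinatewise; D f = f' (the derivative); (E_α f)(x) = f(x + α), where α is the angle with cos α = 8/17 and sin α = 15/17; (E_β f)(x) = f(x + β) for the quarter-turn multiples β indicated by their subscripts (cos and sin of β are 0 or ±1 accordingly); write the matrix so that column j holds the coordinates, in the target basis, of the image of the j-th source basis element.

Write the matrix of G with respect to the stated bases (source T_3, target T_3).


the matrix is [[0, 0, 0, 0, 0, 0, 0]; [0, 0, 0, 0, 0, 0, 0]; [0, 0, 0, 0, 0, 0, 0]; [0, 0, 0, -1124/289, 638/289, 0, 0]; [0, 0, 0, -638/289, -1124/289, 0, 0]; [0, 0, 0, 0, 0, -5940/4913, 58656/4913]; [0, 0, 0, 0, 0, -58656/4913, -5940/4913]] (rows listed top to bottom)

image of 1: 0
image of cos x: 0
image of sin x: 0
image of cos 2x: -(1124/289)cos 2x - (638/289)sin 2x
image of sin 2x: (638/289)cos 2x - (1124/289)sin 2x
image of cos 3x: -(5940/4913)cos 3x - (58656/4913)sin 3x
image of sin 3x: (58656/4913)cos 3x - (5940/4913)sin 3x
each image's coordinates form column j of the matrix


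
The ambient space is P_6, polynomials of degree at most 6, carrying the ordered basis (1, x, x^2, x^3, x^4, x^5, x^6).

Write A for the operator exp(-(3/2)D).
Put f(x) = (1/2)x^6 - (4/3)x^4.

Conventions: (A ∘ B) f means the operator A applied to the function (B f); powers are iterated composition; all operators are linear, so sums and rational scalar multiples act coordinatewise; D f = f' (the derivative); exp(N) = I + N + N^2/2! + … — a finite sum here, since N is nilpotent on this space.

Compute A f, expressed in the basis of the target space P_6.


g(x) = (1/2)x^6 - (9/2)x^5 + (373/24)x^4 - (103/4)x^3 + (639/32)x^2 - (153/32)x - 135/128

order-1 term: -(9/2)x^5 + 8x^3
order-2 term: (135/8)x^4 - 18x^2
order-3 term: -(135/4)x^3 + 18x
order-4 term: (1215/32)x^2 - 27/4
order-5 term: -(729/32)x
order-6 term: 729/128
the series for exp(-(3/2)D) f terminates at order 6
exp(-(3/2)D) f = (1/2)x^6 - (9/2)x^5 + (373/24)x^4 - (103/4)x^3 + (639/32)x^2 - (153/32)x - 135/128


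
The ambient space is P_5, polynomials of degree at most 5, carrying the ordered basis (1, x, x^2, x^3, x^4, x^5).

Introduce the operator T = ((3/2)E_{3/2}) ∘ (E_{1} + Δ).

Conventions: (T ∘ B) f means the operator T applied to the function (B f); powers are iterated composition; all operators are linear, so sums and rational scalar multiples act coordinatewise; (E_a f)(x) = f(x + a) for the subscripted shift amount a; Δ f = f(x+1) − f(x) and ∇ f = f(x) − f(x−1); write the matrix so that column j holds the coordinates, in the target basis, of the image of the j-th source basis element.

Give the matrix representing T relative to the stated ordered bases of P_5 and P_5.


the matrix is [[3/2, 21/4, 123/8, 669/16, 3507/32, 18021/64]; [0, 3/2, 21/2, 369/8, 669/4, 17535/32]; [0, 0, 3/2, 63/4, 369/4, 3345/8]; [0, 0, 0, 3/2, 21, 615/4]; [0, 0, 0, 0, 3/2, 105/4]; [0, 0, 0, 0, 0, 3/2]] (rows listed top to bottom)

image of 1: 3/2
image of x: (3/2)x + 21/4
image of x^2: (3/2)x^2 + (21/2)x + 123/8
image of x^3: (3/2)x^3 + (63/4)x^2 + (369/8)x + 669/16
image of x^4: (3/2)x^4 + 21x^3 + (369/4)x^2 + (669/4)x + 3507/32
image of x^5: (3/2)x^5 + (105/4)x^4 + (615/4)x^3 + (3345/8)x^2 + (17535/32)x + 18021/64
each image's coordinates form column j of the matrix


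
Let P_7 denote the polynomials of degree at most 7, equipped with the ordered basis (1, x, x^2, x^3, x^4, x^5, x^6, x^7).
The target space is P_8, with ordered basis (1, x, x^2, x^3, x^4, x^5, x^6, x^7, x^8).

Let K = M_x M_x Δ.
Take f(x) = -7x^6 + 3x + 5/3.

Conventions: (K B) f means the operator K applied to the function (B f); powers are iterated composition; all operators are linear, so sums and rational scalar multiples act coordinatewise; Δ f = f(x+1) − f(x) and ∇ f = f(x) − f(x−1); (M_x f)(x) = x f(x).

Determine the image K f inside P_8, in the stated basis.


the image equals g(x) = -42x^7 - 105x^6 - 140x^5 - 105x^4 - 42x^3 - 4x^2

Δ f = -42x^5 - 105x^4 - 140x^3 - 105x^2 - 42x - 4
M_x Δ f = -42x^6 - 105x^5 - 140x^4 - 105x^3 - 42x^2 - 4x
M_x M_x Δ f = -42x^7 - 105x^6 - 140x^5 - 105x^4 - 42x^3 - 4x^2


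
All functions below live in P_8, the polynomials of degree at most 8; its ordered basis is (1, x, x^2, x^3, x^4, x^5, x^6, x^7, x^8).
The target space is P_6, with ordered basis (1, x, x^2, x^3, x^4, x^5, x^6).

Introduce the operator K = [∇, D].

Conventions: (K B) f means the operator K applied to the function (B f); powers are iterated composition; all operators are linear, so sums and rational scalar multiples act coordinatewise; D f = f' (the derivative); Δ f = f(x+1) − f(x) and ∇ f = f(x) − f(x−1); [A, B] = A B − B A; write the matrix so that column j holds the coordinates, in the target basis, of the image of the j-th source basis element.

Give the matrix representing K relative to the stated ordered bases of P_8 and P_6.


the matrix is [[0, 0, 0, 0, 0, 0, 0, 0, 0]; [0, 0, 0, 0, 0, 0, 0, 0, 0]; [0, 0, 0, 0, 0, 0, 0, 0, 0]; [0, 0, 0, 0, 0, 0, 0, 0, 0]; [0, 0, 0, 0, 0, 0, 0, 0, 0]; [0, 0, 0, 0, 0, 0, 0, 0, 0]; [0, 0, 0, 0, 0, 0, 0, 0, 0]] (rows listed top to bottom)

image of 1: 0
image of x: 0
image of x^2: 0
image of x^3: 0
image of x^4: 0
image of x^5: 0
image of x^6: 0
image of x^7: 0
image of x^8: 0
each image's coordinates form column j of the matrix


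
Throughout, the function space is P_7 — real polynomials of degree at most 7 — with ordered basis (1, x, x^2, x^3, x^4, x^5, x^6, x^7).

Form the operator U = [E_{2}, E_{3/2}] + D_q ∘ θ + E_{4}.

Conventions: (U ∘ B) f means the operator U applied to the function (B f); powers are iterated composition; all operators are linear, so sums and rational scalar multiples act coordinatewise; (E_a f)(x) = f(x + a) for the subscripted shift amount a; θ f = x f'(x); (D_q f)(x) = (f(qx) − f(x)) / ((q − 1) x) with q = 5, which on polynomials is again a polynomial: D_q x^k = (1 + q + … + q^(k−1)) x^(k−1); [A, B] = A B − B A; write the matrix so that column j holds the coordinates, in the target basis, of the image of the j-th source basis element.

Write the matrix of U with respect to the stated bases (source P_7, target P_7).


the matrix is [[1, 5, 16, 64, 256, 1024, 4096, 16384]; [0, 1, 20, 48, 256, 1280, 6144, 28672]; [0, 0, 1, 105, 96, 640, 3840, 21504]; [0, 0, 0, 1, 640, 160, 1280, 8960]; [0, 0, 0, 0, 1, 3925, 240, 2240]; [0, 0, 0, 0, 0, 1, 23460, 336]; [0, 0, 0, 0, 0, 0, 1, 136745]; [0, 0, 0, 0, 0, 0, 0, 1]] (rows listed top to bottom)

image of 1: 1
image of x: x + 5
image of x^2: x^2 + 20x + 16
image of x^3: x^3 + 105x^2 + 48x + 64
image of x^4: x^4 + 640x^3 + 96x^2 + 256x + 256
image of x^5: x^5 + 3925x^4 + 160x^3 + 640x^2 + 1280x + 1024
image of x^6: x^6 + 23460x^5 + 240x^4 + 1280x^3 + 3840x^2 + 6144x + 4096
image of x^7: x^7 + 136745x^6 + 336x^5 + 2240x^4 + 8960x^3 + 21504x^2 + 28672x + 16384
each image's coordinates form column j of the matrix


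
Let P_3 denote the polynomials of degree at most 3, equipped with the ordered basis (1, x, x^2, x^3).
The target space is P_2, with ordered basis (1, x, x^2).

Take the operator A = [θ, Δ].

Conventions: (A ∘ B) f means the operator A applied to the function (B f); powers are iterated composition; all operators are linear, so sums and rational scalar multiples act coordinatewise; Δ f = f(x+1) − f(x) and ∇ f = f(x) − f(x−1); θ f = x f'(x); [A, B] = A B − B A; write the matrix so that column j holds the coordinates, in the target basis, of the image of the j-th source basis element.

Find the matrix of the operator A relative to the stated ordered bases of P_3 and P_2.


the matrix is [[0, -1, -2, -3]; [0, 0, -2, -6]; [0, 0, 0, -3]] (rows listed top to bottom)

image of 1: 0
image of x: -1
image of x^2: -2x - 2
image of x^3: -3x^2 - 6x - 3
each image's coordinates form column j of the matrix


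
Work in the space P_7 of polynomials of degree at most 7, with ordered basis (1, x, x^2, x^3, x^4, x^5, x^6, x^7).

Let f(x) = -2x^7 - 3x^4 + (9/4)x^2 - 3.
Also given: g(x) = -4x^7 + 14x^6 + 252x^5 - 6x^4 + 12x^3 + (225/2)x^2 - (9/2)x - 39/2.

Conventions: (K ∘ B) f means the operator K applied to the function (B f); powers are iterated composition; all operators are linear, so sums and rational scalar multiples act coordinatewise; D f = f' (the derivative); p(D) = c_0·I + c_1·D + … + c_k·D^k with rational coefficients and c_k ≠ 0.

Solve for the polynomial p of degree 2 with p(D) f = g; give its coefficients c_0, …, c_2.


D^0 f = -2x^7 - 3x^4 + (9/4)x^2 - 3
D^1 f = -14x^6 - 12x^3 + (9/2)x
D^2 f = -84x^5 - 36x^2 + 9/2
matching coefficients of g against c_0 f + c_1 Df + … from the top degree down determines the c_i
solution: c_0 = 2, c_1 = -1, c_2 = -3

c_0 = 2, c_1 = -1, c_2 = -3


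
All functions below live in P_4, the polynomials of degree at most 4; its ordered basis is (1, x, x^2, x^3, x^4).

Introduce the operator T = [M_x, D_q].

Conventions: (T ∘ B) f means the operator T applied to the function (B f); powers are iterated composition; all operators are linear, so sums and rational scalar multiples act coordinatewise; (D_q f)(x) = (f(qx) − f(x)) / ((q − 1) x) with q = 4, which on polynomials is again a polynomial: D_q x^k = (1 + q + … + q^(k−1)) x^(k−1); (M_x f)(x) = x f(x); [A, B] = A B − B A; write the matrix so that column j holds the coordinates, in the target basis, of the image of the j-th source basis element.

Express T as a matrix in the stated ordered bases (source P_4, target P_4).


image of 1: -1
image of x: -4x
image of x^2: -16x^2
image of x^3: -64x^3
image of x^4: -256x^4
each image's coordinates form column j of the matrix

the matrix is [[-1, 0, 0, 0, 0]; [0, -4, 0, 0, 0]; [0, 0, -16, 0, 0]; [0, 0, 0, -64, 0]; [0, 0, 0, 0, -256]] (rows listed top to bottom)


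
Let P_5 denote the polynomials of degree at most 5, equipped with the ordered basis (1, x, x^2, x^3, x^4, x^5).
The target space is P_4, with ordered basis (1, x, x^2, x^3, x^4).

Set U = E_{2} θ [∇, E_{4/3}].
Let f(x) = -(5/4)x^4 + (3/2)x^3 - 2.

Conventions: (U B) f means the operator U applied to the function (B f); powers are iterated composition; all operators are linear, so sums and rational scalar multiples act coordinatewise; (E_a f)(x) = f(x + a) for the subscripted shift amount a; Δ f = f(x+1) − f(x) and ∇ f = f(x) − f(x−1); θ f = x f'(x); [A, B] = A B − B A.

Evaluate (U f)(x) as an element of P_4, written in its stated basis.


g(x) = 0

E_{4/3} f = -(5/4)x^4 - (31/6)x^3 - (22/3)x^2 - (104/27)x - 194/81
∇ E_{4/3} f = -5x^3 - 8x^2 - (25/6)x - 47/108
∇ f = -5x^3 + 12x^2 - (19/2)x + 11/4
E_{4/3} ∇ f = -5x^3 - 8x^2 - (25/6)x - 47/108
[∇, E_{4/3}] f = 0
θ [∇, E_{4/3}] f = 0
E_{2} θ [∇, E_{4/3}] f = 0


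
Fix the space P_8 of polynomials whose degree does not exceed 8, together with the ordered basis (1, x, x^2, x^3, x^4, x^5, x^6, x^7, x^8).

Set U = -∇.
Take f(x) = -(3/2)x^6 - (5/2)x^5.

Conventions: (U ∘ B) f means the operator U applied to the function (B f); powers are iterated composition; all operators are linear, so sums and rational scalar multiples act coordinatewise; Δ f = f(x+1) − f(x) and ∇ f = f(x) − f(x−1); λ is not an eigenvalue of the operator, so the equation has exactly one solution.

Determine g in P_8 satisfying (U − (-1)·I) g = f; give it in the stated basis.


write g with unknown coordinates in the stated basis and equate coefficients in (U − (-1)·I) g = f
solving from the highest basis element down gives g = -(3/2)x^6 - (23/2)x^5 - 35x^4 - 55x^3 - (95/2)x^2 - (43/2)x - 4
check: U g = 9x^5 + 35x^4 + 55x^3 + (95/2)x^2 + (43/2)x + 4
so U g − (-1)·g = -(3/2)x^6 - (5/2)x^5 = f ✓

g(x) = -(3/2)x^6 - (23/2)x^5 - 35x^4 - 55x^3 - (95/2)x^2 - (43/2)x - 4


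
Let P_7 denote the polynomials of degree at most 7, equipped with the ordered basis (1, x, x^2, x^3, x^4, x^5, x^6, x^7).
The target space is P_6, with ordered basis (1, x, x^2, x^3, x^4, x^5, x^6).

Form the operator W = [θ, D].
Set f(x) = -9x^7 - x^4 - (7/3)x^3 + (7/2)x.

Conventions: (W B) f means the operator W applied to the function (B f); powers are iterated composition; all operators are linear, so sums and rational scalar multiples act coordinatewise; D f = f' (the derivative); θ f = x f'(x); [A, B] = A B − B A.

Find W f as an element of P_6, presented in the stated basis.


the result is g(x) = 63x^6 + 4x^3 + 7x^2 - 7/2

D f = -63x^6 - 4x^3 - 7x^2 + 7/2
θ D f = -378x^6 - 12x^3 - 14x^2
θ f = -63x^7 - 4x^4 - 7x^3 + (7/2)x
D θ f = -441x^6 - 16x^3 - 21x^2 + 7/2
[θ, D] f = 63x^6 + 4x^3 + 7x^2 - 7/2


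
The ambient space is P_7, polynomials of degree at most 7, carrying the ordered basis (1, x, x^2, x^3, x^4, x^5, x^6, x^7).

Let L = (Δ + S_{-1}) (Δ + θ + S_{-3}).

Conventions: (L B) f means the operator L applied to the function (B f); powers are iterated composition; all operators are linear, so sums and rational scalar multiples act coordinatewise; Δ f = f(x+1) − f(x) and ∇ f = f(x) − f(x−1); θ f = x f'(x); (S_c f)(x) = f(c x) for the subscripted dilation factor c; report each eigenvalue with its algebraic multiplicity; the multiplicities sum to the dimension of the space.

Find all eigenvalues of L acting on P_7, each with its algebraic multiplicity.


image of 1: 1
image of x: 2x - 1
image of x^2: 11x^2 + 20x + 14
image of x^3: 24x^3 - 69x^2 - 69x - 17
image of x^4: 85x^4 + 336x^3 + 528x^2 + 360x + 100
image of x^5: 238x^5 - 1185x^4 - 2370x^3 - 2310x^2 - 1125x - 207
image of x^6: 735x^6 + 4404x^5 + 11070x^4 + 14800x^3 + 11250x^2 + 4584x + 798
image of x^7: 2180x^7 - 15253x^6 - 45759x^5 - 76055x^4 - 75845x^3 - 45129x^2 - 14833x - 2053
the matrix is upper triangular; its diagonal is (1, 2, 11, 24, 85, 238, 735, 2180)
for a triangular matrix the eigenvalues are the diagonal entries, with algebraic multiplicity their repetition count

λ = 1 (multiplicity 1), λ = 2 (multiplicity 1), λ = 11 (multiplicity 1), λ = 24 (multiplicity 1), λ = 85 (multiplicity 1), λ = 238 (multiplicity 1), λ = 735 (multiplicity 1), λ = 2180 (multiplicity 1)


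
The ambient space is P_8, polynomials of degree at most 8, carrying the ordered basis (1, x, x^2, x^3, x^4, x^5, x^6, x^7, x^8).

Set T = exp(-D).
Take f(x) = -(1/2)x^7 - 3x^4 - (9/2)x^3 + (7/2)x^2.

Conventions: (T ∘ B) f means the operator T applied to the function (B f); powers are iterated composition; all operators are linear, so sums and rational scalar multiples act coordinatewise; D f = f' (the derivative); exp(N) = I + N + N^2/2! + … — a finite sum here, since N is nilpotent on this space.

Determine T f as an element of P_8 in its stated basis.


order-1 term: (7/2)x^6 + 12x^3 + (27/2)x^2 - 7x
order-2 term: -(21/2)x^5 - 18x^2 - (27/2)x + 7/2
order-3 term: (35/2)x^4 + 12x + 9/2
order-4 term: -(35/2)x^3 - 3
order-5 term: (21/2)x^2
order-6 term: -(7/2)x
order-7 term: 1/2
the series for exp(-D) f terminates at order 7
exp(-D) f = -(1/2)x^7 + (7/2)x^6 - (21/2)x^5 + (29/2)x^4 - 10x^3 + (19/2)x^2 - 12x + 11/2

the result is g(x) = -(1/2)x^7 + (7/2)x^6 - (21/2)x^5 + (29/2)x^4 - 10x^3 + (19/2)x^2 - 12x + 11/2


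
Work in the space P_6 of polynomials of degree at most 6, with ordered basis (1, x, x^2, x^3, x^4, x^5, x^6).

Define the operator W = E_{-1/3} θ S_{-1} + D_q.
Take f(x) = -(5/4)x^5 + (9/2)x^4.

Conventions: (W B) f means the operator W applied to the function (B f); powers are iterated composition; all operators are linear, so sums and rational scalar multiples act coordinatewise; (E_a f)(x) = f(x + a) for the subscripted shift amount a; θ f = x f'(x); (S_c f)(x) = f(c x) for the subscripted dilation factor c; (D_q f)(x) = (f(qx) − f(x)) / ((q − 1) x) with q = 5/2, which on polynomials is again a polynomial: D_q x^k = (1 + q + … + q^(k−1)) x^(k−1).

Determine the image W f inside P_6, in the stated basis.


S_{-1} f = (5/4)x^5 + (9/2)x^4
θ S_{-1} f = (25/4)x^5 + 18x^4
E_{-1/3} θ S_{-1} f = (25/4)x^5 + (91/12)x^4 - (307/18)x^3 + (523/54)x^2 - (739/324)x + 191/972
D_q f = -(5155/64)x^4 + (1827/16)x^3
(E_{-1/3} θ S_{-1} + D_q) f = (25/4)x^5 - (14009/192)x^4 + (13987/144)x^3 + (523/54)x^2 - (739/324)x + 191/972

the image equals g(x) = (25/4)x^5 - (14009/192)x^4 + (13987/144)x^3 + (523/54)x^2 - (739/324)x + 191/972


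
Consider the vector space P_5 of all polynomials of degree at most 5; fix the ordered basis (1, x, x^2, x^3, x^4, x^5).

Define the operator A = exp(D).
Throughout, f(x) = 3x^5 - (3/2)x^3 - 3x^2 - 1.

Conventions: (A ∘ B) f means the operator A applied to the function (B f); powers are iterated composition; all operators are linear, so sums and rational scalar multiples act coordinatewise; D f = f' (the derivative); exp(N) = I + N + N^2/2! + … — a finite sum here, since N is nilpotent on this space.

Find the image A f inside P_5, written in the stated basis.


order-1 term: 15x^4 - (9/2)x^2 - 6x
order-2 term: 30x^3 - (9/2)x - 3
order-3 term: 30x^2 - 3/2
order-4 term: 15x
order-5 term: 3
the series for exp(D) f terminates at order 5
exp(D) f = 3x^5 + 15x^4 + (57/2)x^3 + (45/2)x^2 + (9/2)x - 5/2

g(x) = 3x^5 + 15x^4 + (57/2)x^3 + (45/2)x^2 + (9/2)x - 5/2


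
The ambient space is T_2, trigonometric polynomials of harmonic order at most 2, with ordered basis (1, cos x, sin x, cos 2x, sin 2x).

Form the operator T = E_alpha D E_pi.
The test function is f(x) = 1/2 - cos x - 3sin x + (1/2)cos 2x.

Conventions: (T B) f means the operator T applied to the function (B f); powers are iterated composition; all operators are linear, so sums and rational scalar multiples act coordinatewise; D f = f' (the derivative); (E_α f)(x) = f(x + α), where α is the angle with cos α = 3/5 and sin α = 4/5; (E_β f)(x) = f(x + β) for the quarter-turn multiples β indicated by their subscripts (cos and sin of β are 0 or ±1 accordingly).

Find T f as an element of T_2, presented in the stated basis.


E_pi f = 1/2 + cos x + 3sin x + (1/2)cos 2x
D E_pi f = 3cos x - sin x - sin 2x
E_alpha D E_pi f = cos x - 3sin x - (24/25)cos 2x + (7/25)sin 2x

the image equals g(x) = cos x - 3sin x - (24/25)cos 2x + (7/25)sin 2x


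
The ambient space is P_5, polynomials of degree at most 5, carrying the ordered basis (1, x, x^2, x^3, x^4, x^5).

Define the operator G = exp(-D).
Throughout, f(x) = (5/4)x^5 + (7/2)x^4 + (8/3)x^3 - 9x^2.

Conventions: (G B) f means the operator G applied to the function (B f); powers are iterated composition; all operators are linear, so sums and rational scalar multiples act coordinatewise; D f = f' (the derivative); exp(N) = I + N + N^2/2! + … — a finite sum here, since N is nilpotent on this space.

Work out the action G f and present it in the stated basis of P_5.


the image equals g(x) = (5/4)x^5 - (11/4)x^4 + (7/6)x^3 - (17/2)x^2 + (73/4)x - 113/12

order-1 term: -(25/4)x^4 - 14x^3 - 8x^2 + 18x
order-2 term: (25/2)x^3 + 21x^2 + 8x - 9
order-3 term: -(25/2)x^2 - 14x - 8/3
order-4 term: (25/4)x + 7/2
order-5 term: -5/4
the series for exp(-D) f terminates at order 5
exp(-D) f = (5/4)x^5 - (11/4)x^4 + (7/6)x^3 - (17/2)x^2 + (73/4)x - 113/12


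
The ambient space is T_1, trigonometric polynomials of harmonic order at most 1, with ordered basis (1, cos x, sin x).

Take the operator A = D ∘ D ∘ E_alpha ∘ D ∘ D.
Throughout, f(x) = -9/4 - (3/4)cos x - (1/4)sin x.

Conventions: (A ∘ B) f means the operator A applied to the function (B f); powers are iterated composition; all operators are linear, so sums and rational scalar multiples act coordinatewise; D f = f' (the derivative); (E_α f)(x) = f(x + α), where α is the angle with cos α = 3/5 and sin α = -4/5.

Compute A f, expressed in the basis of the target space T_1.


g(x) = -(1/4)cos x - (3/4)sin x

D f = -(1/4)cos x + (3/4)sin x
D D f = (3/4)cos x + (1/4)sin x
E_alpha (D ∘ D) f = (1/4)cos x + (3/4)sin x
D E_alpha (D ∘ D) f = (3/4)cos x - (1/4)sin x
D (D ∘ E_alpha) (D ∘ D) f = -(1/4)cos x - (3/4)sin x


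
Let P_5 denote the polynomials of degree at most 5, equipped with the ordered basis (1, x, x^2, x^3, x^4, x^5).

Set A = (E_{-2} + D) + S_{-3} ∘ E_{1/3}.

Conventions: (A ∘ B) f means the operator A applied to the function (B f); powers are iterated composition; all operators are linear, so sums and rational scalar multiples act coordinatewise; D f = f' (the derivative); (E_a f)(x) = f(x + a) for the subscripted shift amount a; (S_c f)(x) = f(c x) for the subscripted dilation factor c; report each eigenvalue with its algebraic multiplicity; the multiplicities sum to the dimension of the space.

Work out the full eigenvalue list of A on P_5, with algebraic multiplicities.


image of 1: 2
image of x: -2x - 2/3
image of x^2: 10x^2 - 4x + 37/9
image of x^3: -26x^3 + 6x^2 + 11x - 215/27
image of x^4: 82x^4 - 40x^3 + 30x^2 - (292/9)x + 1297/81
image of x^5: -242x^5 + 130x^4 + 10x^3 - (230/3)x^2 + (2155/27)x - 7775/243
the matrix is upper triangular; its diagonal is (2, -2, 10, -26, 82, -242)
for a triangular matrix the eigenvalues are the diagonal entries, with algebraic multiplicity their repetition count

λ = -242 (multiplicity 1), λ = -26 (multiplicity 1), λ = -2 (multiplicity 1), λ = 2 (multiplicity 1), λ = 10 (multiplicity 1), λ = 82 (multiplicity 1)


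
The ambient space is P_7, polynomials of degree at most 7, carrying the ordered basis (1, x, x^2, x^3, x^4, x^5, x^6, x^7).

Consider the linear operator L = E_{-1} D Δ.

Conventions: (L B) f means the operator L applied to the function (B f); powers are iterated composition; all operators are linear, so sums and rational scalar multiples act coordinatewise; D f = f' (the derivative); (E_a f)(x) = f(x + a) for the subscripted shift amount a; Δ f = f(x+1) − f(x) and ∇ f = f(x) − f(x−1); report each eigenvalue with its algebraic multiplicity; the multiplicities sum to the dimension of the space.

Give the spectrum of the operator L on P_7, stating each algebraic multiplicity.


λ = 0 (multiplicity 8)

image of 1: 0
image of x: 0
image of x^2: 2
image of x^3: 6x - 3
image of x^4: 12x^2 - 12x + 4
image of x^5: 20x^3 - 30x^2 + 20x - 5
image of x^6: 30x^4 - 60x^3 + 60x^2 - 30x + 6
image of x^7: 42x^5 - 105x^4 + 140x^3 - 105x^2 + 42x - 7
the matrix is upper triangular; its diagonal is (0, 0, 0, 0, 0, 0, 0, 0)
for a triangular matrix the eigenvalues are the diagonal entries, with algebraic multiplicity their repetition count


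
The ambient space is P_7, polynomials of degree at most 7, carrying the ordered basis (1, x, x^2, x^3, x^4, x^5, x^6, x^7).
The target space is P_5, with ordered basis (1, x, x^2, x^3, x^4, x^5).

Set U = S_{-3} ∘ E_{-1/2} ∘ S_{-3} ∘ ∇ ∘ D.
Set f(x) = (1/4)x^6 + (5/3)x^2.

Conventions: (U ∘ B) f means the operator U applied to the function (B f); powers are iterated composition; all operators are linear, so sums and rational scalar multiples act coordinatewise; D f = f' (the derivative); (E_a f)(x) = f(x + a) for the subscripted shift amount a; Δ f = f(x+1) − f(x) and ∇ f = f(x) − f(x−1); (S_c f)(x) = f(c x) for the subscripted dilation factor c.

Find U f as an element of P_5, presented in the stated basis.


D f = (3/2)x^5 + (10/3)x
∇ D f = (15/2)x^4 - 15x^3 + 15x^2 - (15/2)x + 29/6
S_{-3} ∇ D f = (1215/2)x^4 + 405x^3 + 135x^2 + (45/2)x + 29/6
E_{-1/2} (S_{-3} ∘ ∇ ∘ D) f = (1215/2)x^4 - 810x^3 + (1755/4)x^2 - (225/2)x + 1409/96
S_{-3} E_{-1/2} (S_{-3} ∘ ∇ ∘ D) f = (98415/2)x^4 + 21870x^3 + (15795/4)x^2 + (675/2)x + 1409/96

g(x) = (98415/2)x^4 + 21870x^3 + (15795/4)x^2 + (675/2)x + 1409/96


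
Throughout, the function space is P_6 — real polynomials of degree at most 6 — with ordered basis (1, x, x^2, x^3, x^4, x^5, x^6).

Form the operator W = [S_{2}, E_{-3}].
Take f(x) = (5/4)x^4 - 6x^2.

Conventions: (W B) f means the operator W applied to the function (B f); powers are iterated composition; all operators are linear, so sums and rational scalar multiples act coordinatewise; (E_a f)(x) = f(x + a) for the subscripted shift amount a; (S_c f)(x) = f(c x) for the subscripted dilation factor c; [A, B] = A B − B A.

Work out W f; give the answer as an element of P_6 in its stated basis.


the result is g(x) = 120x^3 - 810x^2 + 1818x - 5427/4

E_{-3} f = (5/4)x^4 - 15x^3 + (123/2)x^2 - 99x + 189/4
S_{2} E_{-3} f = 20x^4 - 120x^3 + 246x^2 - 198x + 189/4
S_{2} f = 20x^4 - 24x^2
E_{-3} S_{2} f = 20x^4 - 240x^3 + 1056x^2 - 2016x + 1404
[S_{2}, E_{-3}] f = 120x^3 - 810x^2 + 1818x - 5427/4


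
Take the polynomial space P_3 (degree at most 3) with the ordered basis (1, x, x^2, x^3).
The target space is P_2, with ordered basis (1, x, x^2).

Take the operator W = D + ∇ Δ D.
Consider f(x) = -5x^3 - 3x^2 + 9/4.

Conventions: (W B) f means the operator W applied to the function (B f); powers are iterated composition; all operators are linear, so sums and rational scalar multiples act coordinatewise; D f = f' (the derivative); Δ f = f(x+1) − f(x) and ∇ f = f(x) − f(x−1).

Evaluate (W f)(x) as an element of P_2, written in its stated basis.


the result is g(x) = -15x^2 - 6x - 30

D f = -15x^2 - 6x
D f = -15x^2 - 6x
Δ D f = -30x - 21
∇ Δ D f = -30
(D + ∇ Δ D) f = -15x^2 - 6x - 30


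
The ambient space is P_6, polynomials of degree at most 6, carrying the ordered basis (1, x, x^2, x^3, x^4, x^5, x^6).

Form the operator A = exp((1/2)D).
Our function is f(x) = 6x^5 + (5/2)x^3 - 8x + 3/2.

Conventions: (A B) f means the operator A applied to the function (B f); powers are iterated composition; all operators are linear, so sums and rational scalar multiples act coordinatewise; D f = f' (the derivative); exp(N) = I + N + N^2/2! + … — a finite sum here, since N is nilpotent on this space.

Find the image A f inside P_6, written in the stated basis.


g(x) = 6x^5 + 15x^4 + (35/2)x^3 + (45/4)x^2 - (17/4)x - 2

order-1 term: 15x^4 + (15/4)x^2 - 4
order-2 term: 15x^3 + (15/8)x
order-3 term: (15/2)x^2 + 5/16
order-4 term: (15/8)x
order-5 term: 3/16
the series for exp((1/2)D) f terminates at order 5
exp((1/2)D) f = 6x^5 + 15x^4 + (35/2)x^3 + (45/4)x^2 - (17/4)x - 2


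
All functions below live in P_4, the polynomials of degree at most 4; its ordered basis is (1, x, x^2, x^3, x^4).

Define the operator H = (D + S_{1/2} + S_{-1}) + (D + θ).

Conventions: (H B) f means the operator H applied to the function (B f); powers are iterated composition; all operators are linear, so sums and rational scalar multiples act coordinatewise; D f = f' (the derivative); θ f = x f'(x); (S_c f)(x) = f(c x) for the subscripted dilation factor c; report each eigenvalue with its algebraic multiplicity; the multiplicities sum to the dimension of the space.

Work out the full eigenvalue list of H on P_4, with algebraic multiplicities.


λ = 1/2 (multiplicity 1), λ = 2 (multiplicity 1), λ = 17/8 (multiplicity 1), λ = 13/4 (multiplicity 1), λ = 81/16 (multiplicity 1)

image of 1: 2
image of x: (1/2)x + 2
image of x^2: (13/4)x^2 + 4x
image of x^3: (17/8)x^3 + 6x^2
image of x^4: (81/16)x^4 + 8x^3
the matrix is upper triangular; its diagonal is (2, 1/2, 13/4, 17/8, 81/16)
for a triangular matrix the eigenvalues are the diagonal entries, with algebraic multiplicity their repetition count


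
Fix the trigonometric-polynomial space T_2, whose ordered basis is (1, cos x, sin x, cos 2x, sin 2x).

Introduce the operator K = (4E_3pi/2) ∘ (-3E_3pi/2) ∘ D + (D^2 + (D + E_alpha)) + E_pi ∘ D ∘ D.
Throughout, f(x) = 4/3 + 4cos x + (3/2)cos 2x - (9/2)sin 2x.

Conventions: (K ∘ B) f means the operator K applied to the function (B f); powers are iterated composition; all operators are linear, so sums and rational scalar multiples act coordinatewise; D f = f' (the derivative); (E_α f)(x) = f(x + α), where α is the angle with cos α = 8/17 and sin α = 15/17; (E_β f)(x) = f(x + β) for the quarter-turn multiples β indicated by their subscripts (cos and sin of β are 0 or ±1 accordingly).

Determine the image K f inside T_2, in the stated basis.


the result is g(x) = 4/3 + (32/17)cos x - (944/17)sin x + (47643/578)cos 2x + (40611/578)sin 2x

D f = -4sin x - 9cos 2x - 3sin 2x
E_3pi/2 D f = 4cos x + 9cos 2x + 3sin 2x
(-3E_3pi/2) D f = -12cos x - 27cos 2x - 9sin 2x
E_3pi/2 (-3E_3pi/2) D f = -12sin x + 27cos 2x + 9sin 2x
(4E_3pi/2) (-3E_3pi/2) D f = -48sin x + 108cos 2x + 36sin 2x
D f = -4sin x - 9cos 2x - 3sin 2x
D D f = -4cos x - 6cos 2x + 18sin 2x
D f = -4sin x - 9cos 2x - 3sin 2x
E_alpha f = 4/3 + (32/17)cos x - (60/17)sin x - (2643/578)cos 2x + (729/578)sin 2x
(D + E_alpha) f = 4/3 + (32/17)cos x - (128/17)sin x - (7845/578)cos 2x - (1005/578)sin 2x
(D^2 + (D + E_alpha)) f = 4/3 - (36/17)cos x - (128/17)sin x - (11313/578)cos 2x + (9399/578)sin 2x
D f = -4sin x - 9cos 2x - 3sin 2x
D D f = -4cos x - 6cos 2x + 18sin 2x
E_pi D D f = 4cos x - 6cos 2x + 18sin 2x
((4E_3pi/2) ∘ (-3E_3pi/2) ∘ D + (D^2 + (D + E_alpha)) + E_pi ∘ D ∘ D) f = 4/3 + (32/17)cos x - (944/17)sin x + (47643/578)cos 2x + (40611/578)sin 2x
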